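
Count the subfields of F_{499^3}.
F_{499^3} has 2 subfields

The subfields of F_{p^n} are exactly the fields F_{p^d} for d | n (each is the fixed field of the unique index-d subgroup of Gal(F_{p^n}/F_p) ≅ Z/nZ). The divisors of n = 3 are {1, 3}, giving 2 subfields: F_{499^1}, F_{499^3}.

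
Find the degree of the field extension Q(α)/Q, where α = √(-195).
[Q(α):Q] = 2

[Q(α):Q] equals the degree of the minimal polynomial of α. Here α^2 = -195 and x^2 + 195 is irreducible (d = -195 is squarefree, ≠ 1, hence not a square), so deg(m_α) = 2. Thus [Q(α):Q] = 2.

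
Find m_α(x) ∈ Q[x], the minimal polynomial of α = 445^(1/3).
m_α(x) = x^3 - 445

α satisfies α^3 = 445, so x^3 - 445 annihilates α. By the rational root test, a rational root p/q (in lowest terms) of x^3 - 445 would satisfy p^3 = 445 q^3, forcing q = 1 and p^3 = 445; but 445 is not a perfect cube, contradiction. A monic cubic over Q with no rational root is irreducible (any nontrivial factorization would include a linear factor). Hence x^3 - 445 is the minimal polynomial of α, and in particular [Q(α):Q] = 3.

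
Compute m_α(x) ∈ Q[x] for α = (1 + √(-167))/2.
m_α(x) = x^2 - x + 42

From 2α - 1 = √(-167), squaring gives (2α - 1)^2 = -167, i.e. 4α^2 - 4α + 1 = -167, so α^2 - α + (1 + 167)/4 = 0. Since -167 ≡ 1 (mod 4), (1 + 167)/4 = 42 ∈ Z. The polynomial x^2 - x + 42 has discriminant 1 - 4·(42) = -167, which is not a perfect square in Q (d = -167 is squarefree and ≠ 1), so x^2 - x + 42 is irreducible over Q. It is the minimal polynomial of α.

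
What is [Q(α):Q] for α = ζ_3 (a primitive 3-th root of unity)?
[Q(α):Q] = 2

The minimal polynomial of ζ_3 over Q is the 3-th cyclotomic polynomial Φ_3(x), which is irreducible over Q and has degree φ(3) = 2. Hence [Q(α):Q] = φ(3) = 2.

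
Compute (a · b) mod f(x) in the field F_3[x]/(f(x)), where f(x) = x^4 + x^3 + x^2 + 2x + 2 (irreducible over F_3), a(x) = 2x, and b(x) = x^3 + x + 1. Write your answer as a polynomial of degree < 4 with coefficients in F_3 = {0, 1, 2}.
a · b ≡ x^3 + x + 2 (mod f(x))

Multiply in F_3[x]: a(x)·b(x) = (2x)·(x^3 + x + 1) = 2x^4 + 2x^2 + 2x. This has degree ≥ 4, so divide by f(x) over F_3: 2x^4 + 2x^2 + 2x = (2)·(x^4 + x^3 + x^2 + 2x + 2) + (x^3 + x + 2). Hence a·b ≡ x^3 + x + 2 (mod f). (F_3[x]/(f) is a field with 3^4 = 81 elements since f is irreducible of degree 4.)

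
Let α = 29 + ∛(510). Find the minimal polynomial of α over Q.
m_α(x) = x^3 - 87x^2 + 2523x - 24899

Set β = α - 29 = ∛(510), so β^3 = 510. Then (α - 29)^3 - 510 = 0, i.e. α is a root of g(x) = (x - 29)^3 - 510 = x^3 - 87x^2 + 2523x - 24899. Since g(x) = h(x - 29) where h(x) = x^3 - 510, and h is irreducible over Q (because 510 is not a perfect cube, so h has no rational root, and a monic cubic with no rational root is irreducible), g is also irreducible (irreducibility is preserved under the substitution x → x - 29). Hence m_α(x) = x^3 - 87x^2 + 2523x - 24899.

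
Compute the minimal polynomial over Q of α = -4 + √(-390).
m_α(x) = x^2 + 8x + 406

From α + 4 = √(-390), squaring gives (α + 4)^2 = -390, i.e. α^2 + 8α + 16 = -390, so α^2 + 8α + 406 = 0. The discriminant of x^2 + 8x + 406 is (8)^2 - 4·(406) = 64 - 1624 = -1560, and 4·(-390) is not a perfect square in Q since -390 is squarefree and ≠ 1. Hence x^2 + 8x + 406 is irreducible over Q and is the minimal polynomial of α.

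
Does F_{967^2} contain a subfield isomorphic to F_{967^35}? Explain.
No: F_{967^35} is not a subfield of F_{967^2}

F_{p^m} embeds in F_{p^n} iff m | n. Here 35 ∤ 2 (since 2 = 0·35 + 2 with remainder 2 ≠ 0), so F_{967^35} is not a subfield of F_{967^2}. Equivalently: if it were, the tower law would give 35 = [F_{967^35}:F_967] dividing [F_{967^2}:F_967] = 2, contradiction.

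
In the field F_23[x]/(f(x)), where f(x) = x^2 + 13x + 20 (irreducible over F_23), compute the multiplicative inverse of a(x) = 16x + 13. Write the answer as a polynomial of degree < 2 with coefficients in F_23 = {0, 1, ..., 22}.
a(x)^(-1) ≡ 11x + 9 (mod f(x))

Since f is irreducible over F_23, F_23[x]/(f) is a field and a(x) ≠ 0 has an inverse. Apply the extended Euclidean algorithm to f(x) and a(x) in F_23[x]: f(x) = (13x + 19)·a(x) + (3). The last nonzero remainder is the constant 3 = gcd(f, a) in F_23. Back-substituting through the division chain expresses 3 = s(x)·a(x) + t(x)·f(x) with s(x) ≡ 10x + 4 (mod f), so (10x + 4)·a(x) ≡ 3 (mod f). Multiplying by 3^(-1) ≡ 8 in F_23 gives a(x)^(-1) ≡ 8·(10x + 4) ≡ 11x + 9 (mod f). Check: (16x + 13)·(11x + 9) = 15x^2 + 11x + 2 ≡ 1 (mod x^2 + 13x + 20).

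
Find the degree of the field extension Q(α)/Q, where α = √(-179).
[Q(α):Q] = 2

[Q(α):Q] equals the degree of the minimal polynomial of α. Here α^2 = -179 and x^2 + 179 is irreducible (d = -179 is squarefree, ≠ 1, hence not a square), so deg(m_α) = 2. Thus [Q(α):Q] = 2.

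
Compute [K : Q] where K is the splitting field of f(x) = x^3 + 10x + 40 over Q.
[K : Q] = 6

By the rational root test, any rational root of the monic integer polynomial f(x) = x^3 + 10x + 40 must be an integer dividing the constant term 40, i.e. one of ±{1, 2, 4, 5, 8, 10, 20, 40}. Evaluating: f(1) = 51, f(-1) = 29, f(2) = 68, f(-2) = 12, f(4) = 144, f(-4) = -64, f(5) = 215, f(-5) = -135, f(8) = 632, f(-8) = -552, f(10) = 1140, f(-10) = -1060, f(20) = 8240, f(-20) = -8160, f(40) = 64440, f(-40) = -64360; none is 0, so f has no rational root and is therefore irreducible over Q (a cubic with no linear factor over a field is irreducible). For an irreducible cubic, the Galois group is A_3 or S_3 according as the discriminant disc(f) = -4a^3 - 27b^2 = -4·(10)^3 - 27·(40)^2 = -47200 is or is not a square in Q. Here disc(f) = -47200 is not a perfect square in Q, so the Galois group of f over Q is not contained in A_3 and must be all of S_3. The splitting field has degree |S_3| = 6 over Q, so [K : Q] = 6.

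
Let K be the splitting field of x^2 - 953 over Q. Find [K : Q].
[K : Q] = 2

f(x) = x^2 - 953 factors as (x - √953)(x + √953). The splitting field is K = Q(√953). Since 953 is squarefree and > 1, it is not a perfect square, so x^2 - 953 is irreducible over Q and [Q(√953) : Q] = 2. Hence [K : Q] = 2.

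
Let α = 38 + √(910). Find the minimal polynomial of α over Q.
m_α(x) = x^2 - 76x + 534

From α - 38 = √(910), squaring gives (α - 38)^2 = 910, i.e. α^2 - 76α + 1444 = 910, so α^2 - 76α + 534 = 0. The discriminant of x^2 - 76x + 534 is (-76)^2 - 4·(534) = 5776 - 2136 = 3640, and 4·(910) is not a perfect square in Q since 910 is squarefree and ≠ 1. Hence x^2 - 76x + 534 is irreducible over Q and is the minimal polynomial of α.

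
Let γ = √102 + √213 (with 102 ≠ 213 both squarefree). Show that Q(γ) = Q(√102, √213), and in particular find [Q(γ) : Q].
[Q(γ) : Q] = 4 (equivalently, Q(γ) = Q(√102, √213))

Obviously Q(γ) ⊆ Q(√102, √213), and [Q(√102, √213):Q] = 4 (since 102, 213 are distinct squarefree integers > 1 with 21726 not a perfect square). To show equality we compute the minimal polynomial of γ. From γ = √102 + √213: γ^2 = 102 + 2√(21726) + 213 = 315 + 2√(21726), so γ^2 - 315 = 2√(21726); squaring, (γ^2 - 315)^2 = 4·21726, i.e. γ^4 - 630γ^2 + 99225 - 86904 = 0, i.e. γ^4 - 630γ^2 + 12321 = 0. So γ is a root of x^4 - 630x^2 + 12321. This polynomial is irreducible over Q: it has no rational root (each ±√102 ± √213 is irrational), and any factorization into two quadratics over Q would force √(21726) ∈ Q (pairing opposite roots) or √102, √213 ∈ Q (other pairings), all impossible. Hence [Q(γ):Q] = 4 = [Q(√102, √213):Q], so Q(γ) = Q(√102, √213).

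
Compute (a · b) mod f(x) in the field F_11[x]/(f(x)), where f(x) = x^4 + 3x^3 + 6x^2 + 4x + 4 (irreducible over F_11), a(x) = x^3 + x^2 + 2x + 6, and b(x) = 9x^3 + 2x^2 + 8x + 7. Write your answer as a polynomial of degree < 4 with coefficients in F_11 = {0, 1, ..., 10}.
a · b ≡ x^3 + 8x^2 + 5x + 9 (mod f(x))

Multiply in F_11[x]: a(x)·b(x) = (x^3 + x^2 + 2x + 6)·(9x^3 + 2x^2 + 8x + 7) = 9x^6 + 6x^4 + 7x^3 + 2x^2 + 7x + 9. This has degree ≥ 4, so divide by f(x) over F_11: 9x^6 + 6x^4 + 7x^3 + 2x^2 + 7x + 9 = (9x^2 + 6x)·(x^4 + 3x^3 + 6x^2 + 4x + 4) + (x^3 + 8x^2 + 5x + 9). Hence a·b ≡ x^3 + 8x^2 + 5x + 9 (mod f). (F_11[x]/(f) is a field with 11^4 = 14641 elements since f is irreducible of degree 4.)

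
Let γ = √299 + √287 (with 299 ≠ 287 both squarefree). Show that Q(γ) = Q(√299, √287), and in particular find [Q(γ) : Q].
[Q(γ) : Q] = 4 (equivalently, Q(γ) = Q(√299, √287))

Obviously Q(γ) ⊆ Q(√299, √287), and [Q(√299, √287):Q] = 4 (since 299, 287 are distinct squarefree integers > 1 with 85813 not a perfect square). To show equality we compute the minimal polynomial of γ. From γ = √299 + √287: γ^2 = 299 + 2√(85813) + 287 = 586 + 2√(85813), so γ^2 - 586 = 2√(85813); squaring, (γ^2 - 586)^2 = 4·85813, i.e. γ^4 - 1172γ^2 + 343396 - 343252 = 0, i.e. γ^4 - 1172γ^2 + 144 = 0. So γ is a root of x^4 - 1172x^2 + 144. This polynomial is irreducible over Q: it has no rational root (each ±√299 ± √287 is irrational), and any factorization into two quadratics over Q would force √(85813) ∈ Q (pairing opposite roots) or √299, √287 ∈ Q (other pairings), all impossible. Hence [Q(γ):Q] = 4 = [Q(√299, √287):Q], so Q(γ) = Q(√299, √287).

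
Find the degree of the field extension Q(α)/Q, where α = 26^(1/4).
[Q(α):Q] = 4

α is a root of x^4 - 26. By Eisenstein's criterion at the prime p = 2 (which divides the constant term 26 but p^2 = 4 does not, since 26 is squarefree), x^4 - 26 is irreducible over Q. Hence [Q(α):Q] = 4.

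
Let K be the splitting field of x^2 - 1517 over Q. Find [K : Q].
[K : Q] = 2

f(x) = x^2 - 1517 factors as (x - √1517)(x + √1517). The splitting field is K = Q(√1517). Since 1517 is squarefree and > 1, it is not a perfect square, so x^2 - 1517 is irreducible over Q and [Q(√1517) : Q] = 2. Hence [K : Q] = 2.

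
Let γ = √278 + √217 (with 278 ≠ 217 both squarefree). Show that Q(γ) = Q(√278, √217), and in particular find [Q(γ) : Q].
[Q(γ) : Q] = 4 (equivalently, Q(γ) = Q(√278, √217))

Obviously Q(γ) ⊆ Q(√278, √217), and [Q(√278, √217):Q] = 4 (since 278, 217 are distinct squarefree integers > 1 with 60326 not a perfect square). To show equality we compute the minimal polynomial of γ. From γ = √278 + √217: γ^2 = 278 + 2√(60326) + 217 = 495 + 2√(60326), so γ^2 - 495 = 2√(60326); squaring, (γ^2 - 495)^2 = 4·60326, i.e. γ^4 - 990γ^2 + 245025 - 241304 = 0, i.e. γ^4 - 990γ^2 + 3721 = 0. So γ is a root of x^4 - 990x^2 + 3721. This polynomial is irreducible over Q: it has no rational root (each ±√278 ± √217 is irrational), and any factorization into two quadratics over Q would force √(60326) ∈ Q (pairing opposite roots) or √278, √217 ∈ Q (other pairings), all impossible. Hence [Q(γ):Q] = 4 = [Q(√278, √217):Q], so Q(γ) = Q(√278, √217).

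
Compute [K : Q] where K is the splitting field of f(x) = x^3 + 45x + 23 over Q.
[K : Q] = 6

By the rational root test, any rational root of the monic integer polynomial f(x) = x^3 + 45x + 23 must be an integer dividing the constant term 23, i.e. one of ±{1, 23}. Evaluating: f(1) = 69, f(-1) = -23, f(23) = 13225, f(-23) = -13179; none is 0, so f has no rational root and is therefore irreducible over Q (a cubic with no linear factor over a field is irreducible). For an irreducible cubic, the Galois group is A_3 or S_3 according as the discriminant disc(f) = -4a^3 - 27b^2 = -4·(45)^3 - 27·(23)^2 = -378783 is or is not a square in Q. Here disc(f) = -378783 is not a perfect square in Q, so the Galois group of f over Q is not contained in A_3 and must be all of S_3. The splitting field has degree |S_3| = 6 over Q, so [K : Q] = 6.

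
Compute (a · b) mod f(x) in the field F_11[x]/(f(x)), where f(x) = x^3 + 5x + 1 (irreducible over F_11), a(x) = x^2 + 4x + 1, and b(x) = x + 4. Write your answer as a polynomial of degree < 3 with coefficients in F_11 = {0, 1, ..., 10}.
a · b ≡ 8x^2 + x + 3 (mod f(x))

Multiply in F_11[x]: a(x)·b(x) = (x^2 + 4x + 1)·(x + 4) = x^3 + 8x^2 + 6x + 4. This has degree ≥ 3, so divide by f(x) over F_11: x^3 + 8x^2 + 6x + 4 = (1)·(x^3 + 5x + 1) + (8x^2 + x + 3). Hence a·b ≡ 8x^2 + x + 3 (mod f). (F_11[x]/(f) is a field with 11^3 = 1331 elements since f is irreducible of degree 3.)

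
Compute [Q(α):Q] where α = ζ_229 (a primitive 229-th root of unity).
[Q(α):Q] = 228

The minimal polynomial of ζ_229 over Q is the 229-th cyclotomic polynomial Φ_229(x), which is irreducible over Q and has degree φ(229) = 228. Hence [Q(α):Q] = φ(229) = 228.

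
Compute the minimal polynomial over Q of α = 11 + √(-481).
m_α(x) = x^2 - 22x + 602

From α - 11 = √(-481), squaring gives (α - 11)^2 = -481, i.e. α^2 - 22α + 121 = -481, so α^2 - 22α + 602 = 0. The discriminant of x^2 - 22x + 602 is (-22)^2 - 4·(602) = 484 - 2408 = -1924, and 4·(-481) is not a perfect square in Q since -481 is squarefree and ≠ 1. Hence x^2 - 22x + 602 is irreducible over Q and is the minimal polynomial of α.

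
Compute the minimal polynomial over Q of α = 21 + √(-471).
m_α(x) = x^2 - 42x + 912

From α - 21 = √(-471), squaring gives (α - 21)^2 = -471, i.e. α^2 - 42α + 441 = -471, so α^2 - 42α + 912 = 0. The discriminant of x^2 - 42x + 912 is (-42)^2 - 4·(912) = 1764 - 3648 = -1884, and 4·(-471) is not a perfect square in Q since -471 is squarefree and ≠ 1. Hence x^2 - 42x + 912 is irreducible over Q and is the minimal polynomial of α.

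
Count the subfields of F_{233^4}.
F_{233^4} has 3 subfields

The subfields of F_{p^n} are exactly the fields F_{p^d} for d | n (each is the fixed field of the unique index-d subgroup of Gal(F_{p^n}/F_p) ≅ Z/nZ). The divisors of n = 4 are {1, 2, 4}, giving 3 subfields: F_{233^1}, F_{233^2}, F_{233^4}.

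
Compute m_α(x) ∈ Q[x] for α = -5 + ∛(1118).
m_α(x) = x^3 + 15x^2 + 75x - 993

Set β = α + 5 = ∛(1118), so β^3 = 1118. Then (α + 5)^3 - 1118 = 0, i.e. α is a root of g(x) = (x + 5)^3 - 1118 = x^3 + 15x^2 + 75x - 993. Since g(x) = h(x + 5) where h(x) = x^3 - 1118, and h is irreducible over Q (because 1118 is not a perfect cube, so h has no rational root, and a monic cubic with no rational root is irreducible), g is also irreducible (irreducibility is preserved under the substitution x → x + 5). Hence m_α(x) = x^3 + 15x^2 + 75x - 993.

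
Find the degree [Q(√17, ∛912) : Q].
[Q(√17, ∛912) : Q] = 6

Let L = Q(√17, ∛912). Since Q(√17) ⊂ L and [Q(√17):Q] = 2, the tower law gives 2 | [L:Q]. Likewise Q(∛912) ⊂ L with [Q(∛912):Q] = 3 (because 912 is not a perfect cube), so 3 | [L:Q]. As gcd(2,3) = 1, [L:Q] is divisible by 6. Conversely L is generated over Q by √17 and ∛912, so [L:Q] ≤ 2·3 = 6. Therefore [Q(√17, ∛912) : Q] = 6.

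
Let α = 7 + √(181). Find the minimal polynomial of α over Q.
m_α(x) = x^2 - 14x - 132

From α - 7 = √(181), squaring gives (α - 7)^2 = 181, i.e. α^2 - 14α + 49 = 181, so α^2 - 14α - 132 = 0. The discriminant of x^2 - 14x - 132 is (-14)^2 - 4·(-132) = 196 + 528 = 724, and 4·(181) is not a perfect square in Q since 181 is squarefree and ≠ 1. Hence x^2 - 14x - 132 is irreducible over Q and is the minimal polynomial of α.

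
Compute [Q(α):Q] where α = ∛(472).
[Q(α):Q] = 3

The minimal polynomial of α is x^3 - 472, irreducible over Q since 472 is not a perfect cube (so x^3 - 472 has no rational root). Hence [Q(α):Q] = deg(m_α) = 3.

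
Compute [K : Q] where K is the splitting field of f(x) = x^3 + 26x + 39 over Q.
[K : Q] = 6

By the rational root test, any rational root of the monic integer polynomial f(x) = x^3 + 26x + 39 must be an integer dividing the constant term 39, i.e. one of ±{1, 3, 13, 39}. Evaluating: f(1) = 66, f(-1) = 12, f(3) = 144, f(-3) = -66, f(13) = 2574, f(-13) = -2496, f(39) = 60372, f(-39) = -60294; none is 0, so f has no rational root and is therefore irreducible over Q (a cubic with no linear factor over a field is irreducible). For an irreducible cubic, the Galois group is A_3 or S_3 according as the discriminant disc(f) = -4a^3 - 27b^2 = -4·(26)^3 - 27·(39)^2 = -111371 is or is not a square in Q. Here disc(f) = -111371 is not a perfect square in Q, so the Galois group of f over Q is not contained in A_3 and must be all of S_3. The splitting field has degree |S_3| = 6 over Q, so [K : Q] = 6.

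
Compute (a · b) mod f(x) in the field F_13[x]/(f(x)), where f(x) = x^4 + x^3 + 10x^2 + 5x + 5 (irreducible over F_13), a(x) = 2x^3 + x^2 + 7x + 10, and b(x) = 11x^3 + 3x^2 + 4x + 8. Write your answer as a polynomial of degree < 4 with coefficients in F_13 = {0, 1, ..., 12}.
a · b ≡ 10x^3 + 3x^2 + 2x (mod f(x))

Multiply in F_13[x]: a(x)·b(x) = (2x^3 + x^2 + 7x + 10)·(11x^3 + 3x^2 + 4x + 8) = 9x^6 + 4x^5 + 10x^4 + 8x^3 + x^2 + 5x + 2. This has degree ≥ 4, so divide by f(x) over F_13: 9x^6 + 4x^5 + 10x^4 + 8x^3 + x^2 + 5x + 2 = (9x^2 + 8x + 3)·(x^4 + x^3 + 10x^2 + 5x + 5) + (10x^3 + 3x^2 + 2x). Hence a·b ≡ 10x^3 + 3x^2 + 2x (mod f). (F_13[x]/(f) is a field with 13^4 = 28561 elements since f is irreducible of degree 4.)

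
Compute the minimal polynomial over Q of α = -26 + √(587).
m_α(x) = x^2 + 52x + 89

From α + 26 = √(587), squaring gives (α + 26)^2 = 587, i.e. α^2 + 52α + 676 = 587, so α^2 + 52α + 89 = 0. The discriminant of x^2 + 52x + 89 is (52)^2 - 4·(89) = 2704 - 356 = 2348, and 4·(587) is not a perfect square in Q since 587 is squarefree and ≠ 1. Hence x^2 + 52x + 89 is irreducible over Q and is the minimal polynomial of α.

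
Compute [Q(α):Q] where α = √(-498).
[Q(α):Q] = 2

[Q(α):Q] equals the degree of the minimal polynomial of α. Here α^2 = -498 and x^2 + 498 is irreducible (d = -498 is squarefree, ≠ 1, hence not a square), so deg(m_α) = 2. Thus [Q(α):Q] = 2.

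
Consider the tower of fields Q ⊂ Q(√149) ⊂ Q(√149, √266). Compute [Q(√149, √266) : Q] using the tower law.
[Q(√149, √266) : Q] = 4

[Q(√149):Q] = 2 (min poly x^2 - 149, irreducible since 149 is squarefree > 1). For the top step, suppose √266 ∈ Q(√149), say √266 = c + d√149 with c, d ∈ Q. Squaring: 266 = c^2 + 149d^2 + 2cd√149. Since √149 ∉ Q this forces 2cd = 0. If d = 0 then √266 = c ∈ Q, contradicting 266 squarefree > 1. If c = 0 then 266 = 149d^2, so 149·266 = (149d)^2 is a perfect square in Q — but 149·266 = 39634 is not a perfect square (since 149 and 266 are distinct squarefree integers). Contradiction. Hence √266 ∉ Q(√149), so x^2 - 266 stays irreducible over Q(√149) and [Q(√149, √266) : Q(√149)] = 2. By the tower law, [Q(√149, √266) : Q] = 2 · 2 = 4.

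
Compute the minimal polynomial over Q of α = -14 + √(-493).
m_α(x) = x^2 + 28x + 689

From α + 14 = √(-493), squaring gives (α + 14)^2 = -493, i.e. α^2 + 28α + 196 = -493, so α^2 + 28α + 689 = 0. The discriminant of x^2 + 28x + 689 is (28)^2 - 4·(689) = 784 - 2756 = -1972, and 4·(-493) is not a perfect square in Q since -493 is squarefree and ≠ 1. Hence x^2 + 28x + 689 is irreducible over Q and is the minimal polynomial of α.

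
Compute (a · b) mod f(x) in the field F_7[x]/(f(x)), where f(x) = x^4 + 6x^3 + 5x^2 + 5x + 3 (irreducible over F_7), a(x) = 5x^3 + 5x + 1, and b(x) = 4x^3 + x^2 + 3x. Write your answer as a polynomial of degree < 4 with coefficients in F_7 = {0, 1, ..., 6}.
a · b ≡ 3x^3 + 3x^2 + 2x + 1 (mod f(x))

Multiply in F_7[x]: a(x)·b(x) = (5x^3 + 5x + 1)·(4x^3 + x^2 + 3x) = 6x^6 + 5x^5 + 2x^3 + 2x^2 + 3x. This has degree ≥ 4, so divide by f(x) over F_7: 6x^6 + 5x^5 + 2x^3 + 2x^2 + 3x = (6x^2 + 4x + 2)·(x^4 + 6x^3 + 5x^2 + 5x + 3) + (3x^3 + 3x^2 + 2x + 1). Hence a·b ≡ 3x^3 + 3x^2 + 2x + 1 (mod f). (F_7[x]/(f) is a field with 7^4 = 2401 elements since f is irreducible of degree 4.)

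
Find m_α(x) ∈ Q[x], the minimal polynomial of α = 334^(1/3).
m_α(x) = x^3 - 334

α satisfies α^3 = 334, so x^3 - 334 annihilates α. By the rational root test, a rational root p/q (in lowest terms) of x^3 - 334 would satisfy p^3 = 334 q^3, forcing q = 1 and p^3 = 334; but 334 is not a perfect cube, contradiction. A monic cubic over Q with no rational root is irreducible (any nontrivial factorization would include a linear factor). Hence x^3 - 334 is the minimal polynomial of α, and in particular [Q(α):Q] = 3.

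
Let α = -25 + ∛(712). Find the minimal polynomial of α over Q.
m_α(x) = x^3 + 75x^2 + 1875x + 14913

Set β = α + 25 = ∛(712), so β^3 = 712. Then (α + 25)^3 - 712 = 0, i.e. α is a root of g(x) = (x + 25)^3 - 712 = x^3 + 75x^2 + 1875x + 14913. Since g(x) = h(x + 25) where h(x) = x^3 - 712, and h is irreducible over Q (because 712 is not a perfect cube, so h has no rational root, and a monic cubic with no rational root is irreducible), g is also irreducible (irreducibility is preserved under the substitution x → x + 25). Hence m_α(x) = x^3 + 75x^2 + 1875x + 14913.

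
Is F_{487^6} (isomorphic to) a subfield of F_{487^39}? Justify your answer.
No: F_{487^6} is not a subfield of F_{487^39}

F_{p^m} embeds in F_{p^n} iff m | n. Here 6 ∤ 39 (since 39 = 6·6 + 3 with remainder 3 ≠ 0), so F_{487^6} is not a subfield of F_{487^39}. Equivalently: if it were, the tower law would give 6 = [F_{487^6}:F_487] dividing [F_{487^39}:F_487] = 39, contradiction.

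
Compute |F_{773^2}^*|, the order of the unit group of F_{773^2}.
|F_{773^2}^*| = 597528

F_{773^2} has 773^2 = 597529 elements; its multiplicative group consists of all nonzero elements, so |F_{773^2}^*| = 597529 - 1 = 597528. (It is cyclic since any finite subgroup of the multiplicative group of a field is cyclic.)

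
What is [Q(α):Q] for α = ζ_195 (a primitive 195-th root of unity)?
[Q(α):Q] = 96

The minimal polynomial of ζ_195 over Q is the 195-th cyclotomic polynomial Φ_195(x), which is irreducible over Q and has degree φ(195) = 96. Hence [Q(α):Q] = φ(195) = 96.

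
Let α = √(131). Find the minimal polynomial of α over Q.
m_α(x) = x^2 - 131

α satisfies α^2 - 131 = 0, so x^2 - 131 annihilates α. Since d = 131 is squarefree and ≠ 1, it is not a perfect square in Q, so x^2 - 131 has no rational root and is therefore irreducible over Q (a degree-2 polynomial over a field is irreducible iff it has no root). Hence m_α(x) = x^2 - 131.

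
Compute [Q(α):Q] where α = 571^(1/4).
[Q(α):Q] = 4

α is a root of x^4 - 571. By Eisenstein's criterion at the prime p = 571 (which divides the constant term 571 but p^2 = 326041 does not, since 571 is squarefree), x^4 - 571 is irreducible over Q. Hence [Q(α):Q] = 4.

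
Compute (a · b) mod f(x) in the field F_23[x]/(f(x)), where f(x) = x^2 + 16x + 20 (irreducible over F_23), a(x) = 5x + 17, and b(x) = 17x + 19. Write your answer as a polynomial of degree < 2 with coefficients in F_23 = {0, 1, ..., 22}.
a · b ≡ 13x + 3 (mod f(x))

Multiply in F_23[x]: a(x)·b(x) = (5x + 17)·(17x + 19) = 16x^2 + 16x + 1. This has degree ≥ 2, so divide by f(x) over F_23: 16x^2 + 16x + 1 = (16)·(x^2 + 16x + 20) + (13x + 3). Hence a·b ≡ 13x + 3 (mod f). (F_23[x]/(f) is a field with 23^2 = 529 elements since f is irreducible of degree 2.)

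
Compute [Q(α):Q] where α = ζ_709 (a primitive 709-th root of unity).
[Q(α):Q] = 708

The minimal polynomial of ζ_709 over Q is the 709-th cyclotomic polynomial Φ_709(x), which is irreducible over Q and has degree φ(709) = 708. Hence [Q(α):Q] = φ(709) = 708.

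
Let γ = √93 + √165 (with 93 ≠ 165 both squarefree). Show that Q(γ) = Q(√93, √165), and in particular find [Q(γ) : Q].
[Q(γ) : Q] = 4 (equivalently, Q(γ) = Q(√93, √165))

Obviously Q(γ) ⊆ Q(√93, √165), and [Q(√93, √165):Q] = 4 (since 93, 165 are distinct squarefree integers > 1 with 15345 not a perfect square). To show equality we compute the minimal polynomial of γ. From γ = √93 + √165: γ^2 = 93 + 2√(15345) + 165 = 258 + 2√(15345), so γ^2 - 258 = 2√(15345); squaring, (γ^2 - 258)^2 = 4·15345, i.e. γ^4 - 516γ^2 + 66564 - 61380 = 0, i.e. γ^4 - 516γ^2 + 5184 = 0. So γ is a root of x^4 - 516x^2 + 5184. This polynomial is irreducible over Q: it has no rational root (each ±√93 ± √165 is irrational), and any factorization into two quadratics over Q would force √(15345) ∈ Q (pairing opposite roots) or √93, √165 ∈ Q (other pairings), all impossible. Hence [Q(γ):Q] = 4 = [Q(√93, √165):Q], so Q(γ) = Q(√93, √165).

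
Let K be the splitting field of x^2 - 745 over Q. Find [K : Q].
[K : Q] = 2

f(x) = x^2 - 745 factors as (x - √745)(x + √745). The splitting field is K = Q(√745). Since 745 is squarefree and > 1, it is not a perfect square, so x^2 - 745 is irreducible over Q and [Q(√745) : Q] = 2. Hence [K : Q] = 2.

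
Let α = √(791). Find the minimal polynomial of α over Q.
m_α(x) = x^2 - 791

α satisfies α^2 - 791 = 0, so x^2 - 791 annihilates α. Since d = 791 is squarefree and ≠ 1, it is not a perfect square in Q, so x^2 - 791 has no rational root and is therefore irreducible over Q (a degree-2 polynomial over a field is irreducible iff it has no root). Hence m_α(x) = x^2 - 791.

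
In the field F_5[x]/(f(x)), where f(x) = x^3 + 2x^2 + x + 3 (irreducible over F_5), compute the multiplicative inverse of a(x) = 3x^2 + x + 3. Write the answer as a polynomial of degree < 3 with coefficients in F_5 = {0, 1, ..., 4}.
a(x)^(-1) ≡ x (mod f(x))

Since f is irreducible over F_5, F_5[x]/(f) is a field and a(x) ≠ 0 has an inverse. Apply the extended Euclidean algorithm to f(x) and a(x) in F_5[x]: f(x) = (2x)·a(x) + (3). The last nonzero remainder is the constant 3 = gcd(f, a) in F_5. Back-substituting through the division chain expresses 3 = s(x)·a(x) + t(x)·f(x) with s(x) ≡ 3x (mod f), so (3x)·a(x) ≡ 3 (mod f). Multiplying by 3^(-1) ≡ 2 in F_5 gives a(x)^(-1) ≡ 2·(3x) ≡ x (mod f). Check: (3x^2 + x + 3)·(x) = 3x^3 + x^2 + 3x ≡ 1 (mod x^3 + 2x^2 + x + 3).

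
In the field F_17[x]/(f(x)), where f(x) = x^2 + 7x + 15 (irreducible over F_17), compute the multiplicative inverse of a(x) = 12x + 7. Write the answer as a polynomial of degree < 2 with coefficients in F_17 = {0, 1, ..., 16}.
a(x)^(-1) ≡ 15x + 7 (mod f(x))

Since f is irreducible over F_17, F_17[x]/(f) is a field and a(x) ≠ 0 has an inverse. Apply the extended Euclidean algorithm to f(x) and a(x) in F_17[x]: f(x) = (10x + 16)·a(x) + (5). The last nonzero remainder is the constant 5 = gcd(f, a) in F_17. Back-substituting through the division chain expresses 5 = s(x)·a(x) + t(x)·f(x) with s(x) ≡ 7x + 1 (mod f), so (7x + 1)·a(x) ≡ 5 (mod f). Multiplying by 5^(-1) ≡ 7 in F_17 gives a(x)^(-1) ≡ 7·(7x + 1) ≡ 15x + 7 (mod f). Check: (12x + 7)·(15x + 7) = 10x^2 + 2x + 15 ≡ 1 (mod x^2 + 7x + 15).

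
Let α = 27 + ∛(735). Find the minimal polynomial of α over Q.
m_α(x) = x^3 - 81x^2 + 2187x - 20418

Set β = α - 27 = ∛(735), so β^3 = 735. Then (α - 27)^3 - 735 = 0, i.e. α is a root of g(x) = (x - 27)^3 - 735 = x^3 - 81x^2 + 2187x - 20418. Since g(x) = h(x - 27) where h(x) = x^3 - 735, and h is irreducible over Q (because 735 is not a perfect cube, so h has no rational root, and a monic cubic with no rational root is irreducible), g is also irreducible (irreducibility is preserved under the substitution x → x - 27). Hence m_α(x) = x^3 - 81x^2 + 2187x - 20418.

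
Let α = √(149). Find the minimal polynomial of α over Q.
m_α(x) = x^2 - 149

α satisfies α^2 - 149 = 0, so x^2 - 149 annihilates α. Since d = 149 is squarefree and ≠ 1, it is not a perfect square in Q, so x^2 - 149 has no rational root and is therefore irreducible over Q (a degree-2 polynomial over a field is irreducible iff it has no root). Hence m_α(x) = x^2 - 149.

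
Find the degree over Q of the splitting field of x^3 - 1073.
[K : Q] = 6

The roots of x^3 - 1073 are ∛1073, ω∛1073, ω^2∛1073 where ω = e^(2πi/3) is a primitive cube root of unity, so K = Q(∛1073, ω). Now [Q(∛1073):Q] = 3 (since 1073 is not a perfect cube, x^3 - 1073 is irreducible) and [Q(ω):Q] = 2. Both 2 and 3 divide [K:Q], and [K:Q] ≤ 3·2 = 6, so [K:Q] = 6. (Equivalently: Q(∛1073) ⊂ R but ω ∉ R, so [K : Q(∛1073)] = 2.)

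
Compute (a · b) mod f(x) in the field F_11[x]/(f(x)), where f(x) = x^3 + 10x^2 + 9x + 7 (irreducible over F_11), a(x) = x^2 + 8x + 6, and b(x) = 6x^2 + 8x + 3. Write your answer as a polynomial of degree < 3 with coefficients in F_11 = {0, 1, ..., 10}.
a · b ≡ x^2 + 2 (mod f(x))

Multiply in F_11[x]: a(x)·b(x) = (x^2 + 8x + 6)·(6x^2 + 8x + 3) = 6x^4 + x^3 + 4x^2 + 6x + 7. This has degree ≥ 3, so divide by f(x) over F_11: 6x^4 + x^3 + 4x^2 + 6x + 7 = (6x + 7)·(x^3 + 10x^2 + 9x + 7) + (x^2 + 2). Hence a·b ≡ x^2 + 2 (mod f). (F_11[x]/(f) is a field with 11^3 = 1331 elements since f is irreducible of degree 3.)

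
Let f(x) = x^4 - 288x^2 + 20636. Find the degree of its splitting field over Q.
[K : Q] = 4

Solving the quadratic in x^2: x^2 = (288 ± √(288^2 - 4·20636))/2 = (288 ± √400)/2 = (288 ± 20)/2, giving x^2 = 154 or x^2 = 134. So f(x) = (x^2 - 154)(x^2 - 134) and the roots of f are ±√154, ±√134. Hence the splitting field is K = Q(√154, √134). Since 154 and 134 are distinct squarefree integers > 1, their product 20636 is not a perfect square, so √134 ∉ Q(√154). By the tower law [K:Q] = [Q(√154,√134):Q(√154)] · [Q(√154):Q] = 2 · 2 = 4.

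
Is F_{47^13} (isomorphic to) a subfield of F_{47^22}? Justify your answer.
No: F_{47^13} is not a subfield of F_{47^22}

F_{p^m} embeds in F_{p^n} iff m | n. Here 13 ∤ 22 (since 22 = 1·13 + 9 with remainder 9 ≠ 0), so F_{47^13} is not a subfield of F_{47^22}. Equivalently: if it were, the tower law would give 13 = [F_{47^13}:F_47] dividing [F_{47^22}:F_47] = 22, contradiction.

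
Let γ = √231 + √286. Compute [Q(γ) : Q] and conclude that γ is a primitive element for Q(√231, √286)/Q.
[Q(γ) : Q] = 4 (equivalently, Q(γ) = Q(√231, √286))

Obviously Q(γ) ⊆ Q(√231, √286), and [Q(√231, √286):Q] = 4 (since 231, 286 are distinct squarefree integers > 1 with 66066 not a perfect square). To show equality we compute the minimal polynomial of γ. From γ = √231 + √286: γ^2 = 231 + 2√(66066) + 286 = 517 + 2√(66066), so γ^2 - 517 = 2√(66066); squaring, (γ^2 - 517)^2 = 4·66066, i.e. γ^4 - 1034γ^2 + 267289 - 264264 = 0, i.e. γ^4 - 1034γ^2 + 3025 = 0. So γ is a root of x^4 - 1034x^2 + 3025. This polynomial is irreducible over Q: it has no rational root (each ±√231 ± √286 is irrational), and any factorization into two quadratics over Q would force √(66066) ∈ Q (pairing opposite roots) or √231, √286 ∈ Q (other pairings), all impossible. Hence [Q(γ):Q] = 4 = [Q(√231, √286):Q], so Q(γ) = Q(√231, √286).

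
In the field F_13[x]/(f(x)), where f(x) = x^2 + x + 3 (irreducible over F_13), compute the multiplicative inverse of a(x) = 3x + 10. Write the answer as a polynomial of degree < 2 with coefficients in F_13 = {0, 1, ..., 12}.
a(x)^(-1) ≡ 6x + 12 (mod f(x))

Since f is irreducible over F_13, F_13[x]/(f) is a field and a(x) ≠ 0 has an inverse. Apply the extended Euclidean algorithm to f(x) and a(x) in F_13[x]: f(x) = (9x + 5)·a(x) + (5). The last nonzero remainder is the constant 5 = gcd(f, a) in F_13. Back-substituting through the division chain expresses 5 = s(x)·a(x) + t(x)·f(x) with s(x) ≡ 4x + 8 (mod f), so (4x + 8)·a(x) ≡ 5 (mod f). Multiplying by 5^(-1) ≡ 8 in F_13 gives a(x)^(-1) ≡ 8·(4x + 8) ≡ 6x + 12 (mod f). Check: (3x + 10)·(6x + 12) = 5x^2 + 5x + 3 ≡ 1 (mod x^2 + x + 3).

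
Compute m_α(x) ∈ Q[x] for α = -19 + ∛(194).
m_α(x) = x^3 + 57x^2 + 1083x + 6665

Set β = α + 19 = ∛(194), so β^3 = 194. Then (α + 19)^3 - 194 = 0, i.e. α is a root of g(x) = (x + 19)^3 - 194 = x^3 + 57x^2 + 1083x + 6665. Since g(x) = h(x + 19) where h(x) = x^3 - 194, and h is irreducible over Q (because 194 is not a perfect cube, so h has no rational root, and a monic cubic with no rational root is irreducible), g is also irreducible (irreducibility is preserved under the substitution x → x + 19). Hence m_α(x) = x^3 + 57x^2 + 1083x + 6665.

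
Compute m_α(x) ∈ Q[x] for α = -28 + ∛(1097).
m_α(x) = x^3 + 84x^2 + 2352x + 20855

Set β = α + 28 = ∛(1097), so β^3 = 1097. Then (α + 28)^3 - 1097 = 0, i.e. α is a root of g(x) = (x + 28)^3 - 1097 = x^3 + 84x^2 + 2352x + 20855. Since g(x) = h(x + 28) where h(x) = x^3 - 1097, and h is irreducible over Q (because 1097 is not a perfect cube, so h has no rational root, and a monic cubic with no rational root is irreducible), g is also irreducible (irreducibility is preserved under the substitution x → x + 28). Hence m_α(x) = x^3 + 84x^2 + 2352x + 20855.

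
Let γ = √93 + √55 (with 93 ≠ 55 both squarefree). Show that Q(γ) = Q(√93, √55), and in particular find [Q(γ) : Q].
[Q(γ) : Q] = 4 (equivalently, Q(γ) = Q(√93, √55))

Obviously Q(γ) ⊆ Q(√93, √55), and [Q(√93, √55):Q] = 4 (since 93, 55 are distinct squarefree integers > 1 with 5115 not a perfect square). To show equality we compute the minimal polynomial of γ. From γ = √93 + √55: γ^2 = 93 + 2√(5115) + 55 = 148 + 2√(5115), so γ^2 - 148 = 2√(5115); squaring, (γ^2 - 148)^2 = 4·5115, i.e. γ^4 - 296γ^2 + 21904 - 20460 = 0, i.e. γ^4 - 296γ^2 + 1444 = 0. So γ is a root of x^4 - 296x^2 + 1444. This polynomial is irreducible over Q: it has no rational root (each ±√93 ± √55 is irrational), and any factorization into two quadratics over Q would force √(5115) ∈ Q (pairing opposite roots) or √93, √55 ∈ Q (other pairings), all impossible. Hence [Q(γ):Q] = 4 = [Q(√93, √55):Q], so Q(γ) = Q(√93, √55).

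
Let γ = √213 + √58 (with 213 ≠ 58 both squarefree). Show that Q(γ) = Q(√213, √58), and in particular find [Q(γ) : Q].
[Q(γ) : Q] = 4 (equivalently, Q(γ) = Q(√213, √58))

Obviously Q(γ) ⊆ Q(√213, √58), and [Q(√213, √58):Q] = 4 (since 213, 58 are distinct squarefree integers > 1 with 12354 not a perfect square). To show equality we compute the minimal polynomial of γ. From γ = √213 + √58: γ^2 = 213 + 2√(12354) + 58 = 271 + 2√(12354), so γ^2 - 271 = 2√(12354); squaring, (γ^2 - 271)^2 = 4·12354, i.e. γ^4 - 542γ^2 + 73441 - 49416 = 0, i.e. γ^4 - 542γ^2 + 24025 = 0. So γ is a root of x^4 - 542x^2 + 24025. This polynomial is irreducible over Q: it has no rational root (each ±√213 ± √58 is irrational), and any factorization into two quadratics over Q would force √(12354) ∈ Q (pairing opposite roots) or √213, √58 ∈ Q (other pairings), all impossible. Hence [Q(γ):Q] = 4 = [Q(√213, √58):Q], so Q(γ) = Q(√213, √58).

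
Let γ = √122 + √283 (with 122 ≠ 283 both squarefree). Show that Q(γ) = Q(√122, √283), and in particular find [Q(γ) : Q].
[Q(γ) : Q] = 4 (equivalently, Q(γ) = Q(√122, √283))

Obviously Q(γ) ⊆ Q(√122, √283), and [Q(√122, √283):Q] = 4 (since 122, 283 are distinct squarefree integers > 1 with 34526 not a perfect square). To show equality we compute the minimal polynomial of γ. From γ = √122 + √283: γ^2 = 122 + 2√(34526) + 283 = 405 + 2√(34526), so γ^2 - 405 = 2√(34526); squaring, (γ^2 - 405)^2 = 4·34526, i.e. γ^4 - 810γ^2 + 164025 - 138104 = 0, i.e. γ^4 - 810γ^2 + 25921 = 0. So γ is a root of x^4 - 810x^2 + 25921. This polynomial is irreducible over Q: it has no rational root (each ±√122 ± √283 is irrational), and any factorization into two quadratics over Q would force √(34526) ∈ Q (pairing opposite roots) or √122, √283 ∈ Q (other pairings), all impossible. Hence [Q(γ):Q] = 4 = [Q(√122, √283):Q], so Q(γ) = Q(√122, √283).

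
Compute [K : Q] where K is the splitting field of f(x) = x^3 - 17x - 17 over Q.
[K : Q] = 6

By the rational root test, any rational root of the monic integer polynomial f(x) = x^3 - 17x - 17 must be an integer dividing the constant term -17, i.e. one of ±{1, 17}. Evaluating: f(1) = -33, f(-1) = -1, f(17) = 4607, f(-17) = -4641; none is 0, so f has no rational root and is therefore irreducible over Q (a cubic with no linear factor over a field is irreducible). For an irreducible cubic, the Galois group is A_3 or S_3 according as the discriminant disc(f) = -4a^3 - 27b^2 = -4·(-17)^3 - 27·(-17)^2 = 11849 is or is not a square in Q. Here disc(f) = 11849 is not a perfect square in Q, so the Galois group of f over Q is not contained in A_3 and must be all of S_3. The splitting field has degree |S_3| = 6 over Q, so [K : Q] = 6.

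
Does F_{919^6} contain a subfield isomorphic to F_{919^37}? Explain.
No: F_{919^37} is not a subfield of F_{919^6}

F_{p^m} embeds in F_{p^n} iff m | n. Here 37 ∤ 6 (since 6 = 0·37 + 6 with remainder 6 ≠ 0), so F_{919^37} is not a subfield of F_{919^6}. Equivalently: if it were, the tower law would give 37 = [F_{919^37}:F_919] dividing [F_{919^6}:F_919] = 6, contradiction.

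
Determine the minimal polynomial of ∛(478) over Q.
m_α(x) = x^3 - 478

α satisfies α^3 = 478, so x^3 - 478 annihilates α. By the rational root test, a rational root p/q (in lowest terms) of x^3 - 478 would satisfy p^3 = 478 q^3, forcing q = 1 and p^3 = 478; but 478 is not a perfect cube, contradiction. A monic cubic over Q with no rational root is irreducible (any nontrivial factorization would include a linear factor). Hence x^3 - 478 is the minimal polynomial of α, and in particular [Q(α):Q] = 3.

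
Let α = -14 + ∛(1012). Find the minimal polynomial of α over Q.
m_α(x) = x^3 + 42x^2 + 588x + 1732

Set β = α + 14 = ∛(1012), so β^3 = 1012. Then (α + 14)^3 - 1012 = 0, i.e. α is a root of g(x) = (x + 14)^3 - 1012 = x^3 + 42x^2 + 588x + 1732. Since g(x) = h(x + 14) where h(x) = x^3 - 1012, and h is irreducible over Q (because 1012 is not a perfect cube, so h has no rational root, and a monic cubic with no rational root is irreducible), g is also irreducible (irreducibility is preserved under the substitution x → x + 14). Hence m_α(x) = x^3 + 42x^2 + 588x + 1732.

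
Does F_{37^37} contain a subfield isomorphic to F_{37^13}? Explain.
No: F_{37^13} is not a subfield of F_{37^37}

F_{p^m} embeds in F_{p^n} iff m | n. Here 13 ∤ 37 (since 37 = 2·13 + 11 with remainder 11 ≠ 0), so F_{37^13} is not a subfield of F_{37^37}. Equivalently: if it were, the tower law would give 13 = [F_{37^13}:F_37] dividing [F_{37^37}:F_37] = 37, contradiction.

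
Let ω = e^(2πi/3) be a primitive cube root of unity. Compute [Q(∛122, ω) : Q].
[Q(∛122, ω) : Q] = 6

[Q(∛122):Q] = 3 (min poly x^3 - 122, irreducible since 122 is not a perfect cube). [Q(ω):Q] = 2 (min poly x^2 + x + 1). Since Q(∛122) ⊂ R and ω ∉ R, we have ω ∉ Q(∛122), so x^2 + x + 1 remains irreducible over Q(∛122) and [Q(∛122, ω) : Q(∛122)] = 2. By the tower law, [Q(∛122, ω) : Q] = 3 · 2 = 6. (In fact Q(∛122, ω) is the splitting field of x^3 - 122 over Q.)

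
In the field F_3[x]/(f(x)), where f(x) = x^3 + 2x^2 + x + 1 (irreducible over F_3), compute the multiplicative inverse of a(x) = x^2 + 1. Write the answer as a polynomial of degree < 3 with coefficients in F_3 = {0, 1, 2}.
a(x)^(-1) ≡ x + 2 (mod f(x))

Since f is irreducible over F_3, F_3[x]/(f) is a field and a(x) ≠ 0 has an inverse. Apply the extended Euclidean algorithm to f(x) and a(x) in F_3[x]: f(x) = (x + 2)·a(x) + (2). The last nonzero remainder is the constant 2 = gcd(f, a) in F_3. Back-substituting through the division chain expresses 2 = s(x)·a(x) + t(x)·f(x) with s(x) ≡ 2x + 1 (mod f), so (2x + 1)·a(x) ≡ 2 (mod f). Multiplying by 2^(-1) ≡ 2 in F_3 gives a(x)^(-1) ≡ 2·(2x + 1) ≡ x + 2 (mod f). Check: (x^2 + 1)·(x + 2) = x^3 + 2x^2 + x + 2 ≡ 1 (mod x^3 + 2x^2 + x + 1).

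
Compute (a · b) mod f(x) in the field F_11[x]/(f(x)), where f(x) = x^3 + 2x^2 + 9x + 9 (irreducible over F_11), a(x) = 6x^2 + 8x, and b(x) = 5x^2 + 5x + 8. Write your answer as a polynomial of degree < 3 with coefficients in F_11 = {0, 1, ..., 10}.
a · b ≡ 7x^2 + x + 9 (mod f(x))

Multiply in F_11[x]: a(x)·b(x) = (6x^2 + 8x)·(5x^2 + 5x + 8) = 8x^4 + 4x^3 + 9x. This has degree ≥ 3, so divide by f(x) over F_11: 8x^4 + 4x^3 + 9x = (8x + 10)·(x^3 + 2x^2 + 9x + 9) + (7x^2 + x + 9). Hence a·b ≡ 7x^2 + x + 9 (mod f). (F_11[x]/(f) is a field with 11^3 = 1331 elements since f is irreducible of degree 3.)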